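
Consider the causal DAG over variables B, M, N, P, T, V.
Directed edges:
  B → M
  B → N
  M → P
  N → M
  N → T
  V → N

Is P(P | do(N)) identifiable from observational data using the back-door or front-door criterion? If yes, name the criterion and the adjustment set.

desc(N)\{N}={M,P,T}; candidates ⊆ {B,V}.
size 0: {}; under {} N still reaches {B,M,P,V} ∋ P.
{B}: N⊥P given {B} in G with N→· removed — back-door holds.
P(P|do(N)) = Σ_{B} P(P|N,B)·P(B).

P(P|do(N)): backdoor, adjust for {B}.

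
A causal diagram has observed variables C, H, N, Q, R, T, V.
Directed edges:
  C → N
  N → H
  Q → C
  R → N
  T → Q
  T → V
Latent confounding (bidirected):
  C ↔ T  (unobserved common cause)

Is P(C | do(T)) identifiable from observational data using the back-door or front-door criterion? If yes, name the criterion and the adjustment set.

desc(T)\{T}={C,H,N,Q,V}; candidates ⊆ {R}.
T↔C: latent back-door arc(s) into T.
size 0: {}; under {} T still reaches {C,H,N} ∋ C.
size 1: {R}; under {R} T still reaches {C,H,N} ∋ C.
T↔C cannot be blocked by any observed set — no back-door set.
{Q}: (i) intercepts every directed T→C path; (ii) no back-door T→{Q}; (iii) {T} blocks every back-door {Q}→C. Front-door holds.
P(C|do(T)) = Σ_{Q} P(Q|T) Σ_{T'} P(C|Q,T')P(T').

P(C|do(T)): frontdoor, adjust for {Q}.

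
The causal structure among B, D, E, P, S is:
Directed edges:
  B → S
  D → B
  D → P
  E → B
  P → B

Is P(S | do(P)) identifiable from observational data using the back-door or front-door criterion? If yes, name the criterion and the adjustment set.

desc(P)\{P}={B,S}; candidates ⊆ {D,E}.
size 0: {}; under {} P still reaches {B,D,S} ∋ S.
{D}: P⊥S given {D} in G with P→· removed — back-door holds.
P(S|do(P)) = Σ_{D} P(S|P,D)·P(D).

P(S|do(P)): backdoor, adjust for {D}.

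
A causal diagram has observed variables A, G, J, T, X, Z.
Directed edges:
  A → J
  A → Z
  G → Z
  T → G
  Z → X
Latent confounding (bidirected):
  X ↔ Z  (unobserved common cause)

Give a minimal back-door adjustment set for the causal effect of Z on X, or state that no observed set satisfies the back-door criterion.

desc(Z)\{Z}={X}; candidates ⊆ {A,G,J,T}.
Z↔X: latent back-door arc(s) into Z.
size 0: {}; under {} Z still reaches {A,G,J,T,X} ∋ X.
size 1: {A}, {G}, {J} …(+1); under {A} Z still reaches {G,T,X} ∋ X.
size 2: {A,G}, {A,J}, {A,T} …(+3); under {A,G} Z still reaches {X} ∋ X.
Z↔X cannot be blocked by any observed set — no back-door set.

Z→X: no observed back-door set.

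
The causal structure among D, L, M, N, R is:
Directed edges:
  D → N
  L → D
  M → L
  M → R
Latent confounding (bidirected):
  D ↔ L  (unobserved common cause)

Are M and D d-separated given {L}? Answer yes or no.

No — M and D are d-connected given {L}.

Bayes-Ball from M | {L} reaches {D,N,R}.
D ∈ reach(M|{L}) ⇒ M ⊥̸ D | {L}.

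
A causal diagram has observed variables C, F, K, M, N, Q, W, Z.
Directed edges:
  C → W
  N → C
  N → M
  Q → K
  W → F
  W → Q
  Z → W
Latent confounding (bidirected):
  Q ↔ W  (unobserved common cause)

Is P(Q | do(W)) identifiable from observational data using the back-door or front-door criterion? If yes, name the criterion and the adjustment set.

desc(W)\{W}={F,K,Q}; candidates ⊆ {C,M,N,Z}.
W↔Q: latent back-door arc(s) into W.
size 0: {}; under {} W still reaches {C,K,M,N,Q,Z} ∋ Q.
size 1: {C}, {M}, {N} …(+1); under {C} W still reaches {K,Q,Z} ∋ Q.
size 2: {C,M}, {C,N}, {C,Z} …(+3); under {C,M} W still reaches {K,Q,Z} ∋ Q.
W↔Q cannot be blocked by any observed set — no back-door set.
No mediator lies on a directed W→…→Q path.
Neither criterion identifies P(Q|do(W)) in this graph.

P(Q|do(W)): not identifiable (no BD/FD set).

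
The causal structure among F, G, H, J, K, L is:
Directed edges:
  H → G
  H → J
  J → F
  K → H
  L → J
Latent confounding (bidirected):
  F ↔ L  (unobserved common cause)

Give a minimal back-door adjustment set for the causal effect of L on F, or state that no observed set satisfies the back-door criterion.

L→F: no observed back-door set.

desc(L)\{L}={F,J}; candidates ⊆ {G,H,K}.
L↔F: latent back-door arc(s) into L.
size 0: {}; under {} L still reaches {F} ∋ F.
size 1: {G}, {H}, {K}; under {G} L still reaches {F} ∋ F.
size 2: {G,H}, {G,K}, {H,K}; under {G,H} L still reaches {F} ∋ F.
L↔F cannot be blocked by any observed set — no back-door set.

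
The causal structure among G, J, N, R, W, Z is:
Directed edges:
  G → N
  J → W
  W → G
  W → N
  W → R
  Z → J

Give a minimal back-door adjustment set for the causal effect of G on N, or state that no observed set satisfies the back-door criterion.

G→N: minimal back-door set {W}.

desc(G)\{G}={N}; candidates ⊆ {J,R,W,Z}.
size 0: {}; under {} G still reaches {J,N,R,W,Z} ∋ N.
{W}: G⊥N given {W} in G with G→· removed — back-door holds.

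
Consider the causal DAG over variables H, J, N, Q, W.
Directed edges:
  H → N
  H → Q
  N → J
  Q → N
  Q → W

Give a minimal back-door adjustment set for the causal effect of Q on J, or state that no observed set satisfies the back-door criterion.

desc(Q)\{Q}={J,N,W}; candidates ⊆ {H}.
size 0: {}; under {} Q still reaches {H,J,N} ∋ J.
{H}: Q⊥J given {H} in G with Q→· removed — back-door holds.

Q→J: minimal back-door set {H}.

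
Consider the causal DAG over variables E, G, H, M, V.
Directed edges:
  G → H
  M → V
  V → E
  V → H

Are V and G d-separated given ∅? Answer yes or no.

Bayes-Ball from V | ∅ reaches {E,H,M}.
G ∉ reach(V|∅) ⇒ V ⊥ G | ∅.

Yes — V ⊥ G | ∅.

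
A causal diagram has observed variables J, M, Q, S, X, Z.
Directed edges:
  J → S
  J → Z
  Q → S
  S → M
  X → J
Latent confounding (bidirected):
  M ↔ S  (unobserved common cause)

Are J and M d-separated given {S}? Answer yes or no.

Bayes-Ball from J | {S} reaches {M,Q,X,Z}.
M ∈ reach(J|{S}) ⇒ J ⊥̸ M | {S}.

No — J and M are d-connected given {S}.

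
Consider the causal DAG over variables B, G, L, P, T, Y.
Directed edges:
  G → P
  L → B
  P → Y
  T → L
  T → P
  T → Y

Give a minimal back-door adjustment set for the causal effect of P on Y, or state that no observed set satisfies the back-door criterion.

desc(P)\{P}={Y}; candidates ⊆ {B,G,L,T}.
size 0: {}; under {} P still reaches {B,G,L,T,Y} ∋ Y.
{T}: P⊥Y given {T} in G with P→· removed — back-door holds.

P→Y: minimal back-door set {T}.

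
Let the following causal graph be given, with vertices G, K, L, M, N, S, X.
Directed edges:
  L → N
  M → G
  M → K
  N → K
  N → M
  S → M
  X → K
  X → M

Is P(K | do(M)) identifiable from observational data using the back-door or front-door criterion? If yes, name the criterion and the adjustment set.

P(K|do(M)): backdoor, adjust for {N, X}.

desc(M)\{M}={G,K}; candidates ⊆ {L,N,S,X}.
size 0: {}; under {} M still reaches {K,L,N,S,X} ∋ K.
size 1: {L}, {N}, {S} …(+1); under {L} M still reaches {K,N,S,X} ∋ K.
{N,X}: M⊥K given {N,X} in G with M→· removed — back-door holds.
P(K|do(M)) = Σ_{N,X} P(K|M,N,X)·P(N,X).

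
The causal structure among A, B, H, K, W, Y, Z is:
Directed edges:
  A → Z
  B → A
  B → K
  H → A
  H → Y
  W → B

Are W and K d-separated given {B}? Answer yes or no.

Bayes-Ball from W | {B} reaches ∅.
K ∉ reach(W|{B}) ⇒ W ⊥ K | {B}.

Yes — W ⊥ K | {B}.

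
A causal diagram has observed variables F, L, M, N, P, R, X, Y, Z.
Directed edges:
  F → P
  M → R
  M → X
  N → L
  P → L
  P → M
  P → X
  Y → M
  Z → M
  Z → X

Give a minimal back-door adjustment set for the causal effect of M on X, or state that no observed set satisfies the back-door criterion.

desc(M)\{M}={R,X}; candidates ⊆ {F,L,N,P,Y,Z}.
size 0: {}; under {} M still reaches {F,L,P,X,Y,Z} ∋ X.
size 1: {F}, {L}, {N} …(+3); under {F} M still reaches {L,P,X,Y,Z} ∋ X.
{P,Z}: M⊥X given {P,Z} in G with M→· removed — back-door holds.

M→X: minimal back-door set {P, Z}.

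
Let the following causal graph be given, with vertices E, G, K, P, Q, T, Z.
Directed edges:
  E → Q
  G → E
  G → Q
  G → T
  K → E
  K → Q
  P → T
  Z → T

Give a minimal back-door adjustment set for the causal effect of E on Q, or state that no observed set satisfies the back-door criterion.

E→Q: minimal back-door set {G, K}.

desc(E)\{E}={Q}; candidates ⊆ {G,K,P,T,Z}.
size 0: {}; under {} E still reaches {G,K,Q,T} ∋ Q.
size 1: {G}, {K}, {P} …(+2); under {G} E still reaches {K,Q} ∋ Q.
{G,K}: E⊥Q given {G,K} in G with E→· removed — back-door holds.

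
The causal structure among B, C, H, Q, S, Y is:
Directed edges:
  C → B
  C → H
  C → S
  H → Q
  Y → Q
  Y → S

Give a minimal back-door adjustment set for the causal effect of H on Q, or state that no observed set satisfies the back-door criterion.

H→Q: minimal back-door set ∅.

desc(H)\{H}={Q}; candidates ⊆ {B,C,S,Y}.
∅: H⊥Q given ∅ in G with H→· removed — back-door holds.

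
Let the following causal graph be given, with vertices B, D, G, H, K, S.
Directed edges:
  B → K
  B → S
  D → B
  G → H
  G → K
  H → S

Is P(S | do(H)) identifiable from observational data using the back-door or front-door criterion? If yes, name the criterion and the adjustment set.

desc(H)\{H}={S}; candidates ⊆ {B,D,G,K}.
∅: H⊥S given ∅ in G with H→· removed — back-door holds.
P(S|do(H)) = P(S|H) — no adjustment needed.

P(S|do(H)): backdoor, adjust for ∅.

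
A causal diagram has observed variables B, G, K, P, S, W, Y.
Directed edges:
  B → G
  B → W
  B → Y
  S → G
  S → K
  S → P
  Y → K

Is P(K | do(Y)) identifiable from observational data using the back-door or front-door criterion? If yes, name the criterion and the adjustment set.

P(K|do(Y)): backdoor, adjust for ∅.

desc(Y)\{Y}={K}; candidates ⊆ {B,G,P,S,W}.
∅: Y⊥K given ∅ in G with Y→· removed — back-door holds.
P(K|do(Y)) = P(K|Y) — no adjustment needed.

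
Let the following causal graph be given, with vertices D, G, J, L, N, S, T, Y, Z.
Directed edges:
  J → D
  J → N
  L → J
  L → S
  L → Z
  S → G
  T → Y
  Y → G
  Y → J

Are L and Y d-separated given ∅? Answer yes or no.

Bayes-Ball from L | ∅ reaches {D,G,J,N,S,Z}.
Y ∉ reach(L|∅) ⇒ L ⊥ Y | ∅.

Yes — L ⊥ Y | ∅.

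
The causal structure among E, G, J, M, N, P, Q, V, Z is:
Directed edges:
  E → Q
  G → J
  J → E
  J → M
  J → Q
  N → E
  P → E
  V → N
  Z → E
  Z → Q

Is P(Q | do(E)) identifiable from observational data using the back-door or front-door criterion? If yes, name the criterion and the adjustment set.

P(Q|do(E)): backdoor, adjust for {J, Z}.

desc(E)\{E}={Q}; candidates ⊆ {G,J,M,N,P,V,Z}.
size 0: {}; under {} E still reaches {G,J,M,N,P,Q,V,Z} ∋ Q.
size 1: {G}, {J}, {M} …(+4); under {G} E still reaches {J,M,N,P,Q,V,Z} ∋ Q.
{J,Z}: E⊥Q given {J,Z} in G with E→· removed — back-door holds.
P(Q|do(E)) = Σ_{J,Z} P(Q|E,J,Z)·P(J,Z).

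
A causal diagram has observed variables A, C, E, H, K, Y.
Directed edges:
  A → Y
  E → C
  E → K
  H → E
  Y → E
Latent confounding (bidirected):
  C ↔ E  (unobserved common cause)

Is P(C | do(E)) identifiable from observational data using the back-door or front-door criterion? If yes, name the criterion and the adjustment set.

P(C|do(E)): not identifiable (no BD/FD set).

desc(E)\{E}={C,K}; candidates ⊆ {A,H,Y}.
E↔C: latent back-door arc(s) into E.
size 0: {}; under {} E still reaches {A,C,H,Y} ∋ C.
size 1: {A}, {H}, {Y}; under {A} E still reaches {C,H,Y} ∋ C.
size 2: {A,H}, {A,Y}, {H,Y}; under {A,H} E still reaches {C,Y} ∋ C.
E↔C cannot be blocked by any observed set — no back-door set.
No mediator lies on a directed E→…→C path.
Neither criterion identifies P(C|do(E)) in this graph.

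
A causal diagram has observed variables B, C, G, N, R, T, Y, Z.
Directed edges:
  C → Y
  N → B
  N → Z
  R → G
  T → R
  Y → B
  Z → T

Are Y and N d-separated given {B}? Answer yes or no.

No — Y and N are d-connected given {B}.

Bayes-Ball from Y | {B} reaches {C,G,N,R,T,Z}.
N ∈ reach(Y|{B}) ⇒ Y ⊥̸ N | {B}.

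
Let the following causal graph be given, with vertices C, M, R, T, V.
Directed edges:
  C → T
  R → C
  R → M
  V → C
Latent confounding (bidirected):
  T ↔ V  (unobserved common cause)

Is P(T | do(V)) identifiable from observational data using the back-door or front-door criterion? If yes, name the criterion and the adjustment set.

P(T|do(V)): frontdoor, adjust for {C}.

desc(V)\{V}={C,T}; candidates ⊆ {M,R}.
V↔T: latent back-door arc(s) into V.
size 0: {}; under {} V still reaches {T} ∋ T.
size 1: {M}, {R}; under {M} V still reaches {T} ∋ T.
size 2: {M,R}; under {M,R} V still reaches {T} ∋ T.
V↔T cannot be blocked by any observed set — no back-door set.
{C}: (i) intercepts every directed V→T path; (ii) no back-door V→{C}; (iii) {V} blocks every back-door {C}→T. Front-door holds.
P(T|do(V)) = Σ_{C} P(C|V) Σ_{V'} P(T|C,V')P(V').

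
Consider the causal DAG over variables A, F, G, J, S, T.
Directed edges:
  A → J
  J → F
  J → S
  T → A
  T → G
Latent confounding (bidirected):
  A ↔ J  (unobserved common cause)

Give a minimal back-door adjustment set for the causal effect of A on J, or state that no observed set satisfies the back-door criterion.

A→J: no observed back-door set.

desc(A)\{A}={F,J,S}; candidates ⊆ {G,T}.
A↔J: latent back-door arc(s) into A.
size 0: {}; under {} A still reaches {F,G,J,S,T} ∋ J.
size 1: {G}, {T}; under {G} A still reaches {F,J,S,T} ∋ J.
size 2: {G,T}; under {G,T} A still reaches {F,J,S} ∋ J.
A↔J cannot be blocked by any observed set — no back-door set.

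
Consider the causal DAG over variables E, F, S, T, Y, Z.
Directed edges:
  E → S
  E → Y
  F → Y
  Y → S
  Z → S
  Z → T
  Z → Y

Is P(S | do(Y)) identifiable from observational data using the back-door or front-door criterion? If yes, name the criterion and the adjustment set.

P(S|do(Y)): backdoor, adjust for {E, Z}.

desc(Y)\{Y}={S}; candidates ⊆ {E,F,T,Z}.
size 0: {}; under {} Y still reaches {E,F,S,T,Z} ∋ S.
size 1: {E}, {F}, {T} …(+1); under {E} Y still reaches {F,S,T,Z} ∋ S.
{E,Z}: Y⊥S given {E,Z} in G with Y→· removed — back-door holds.
P(S|do(Y)) = Σ_{E,Z} P(S|Y,E,Z)·P(E,Z).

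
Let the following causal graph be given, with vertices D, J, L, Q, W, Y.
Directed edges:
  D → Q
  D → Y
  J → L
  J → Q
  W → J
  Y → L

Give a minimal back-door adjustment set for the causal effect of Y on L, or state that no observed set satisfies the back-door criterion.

desc(Y)\{Y}={L}; candidates ⊆ {D,J,Q,W}.
∅: Y⊥L given ∅ in G with Y→· removed — back-door holds.

Y→L: minimal back-door set ∅.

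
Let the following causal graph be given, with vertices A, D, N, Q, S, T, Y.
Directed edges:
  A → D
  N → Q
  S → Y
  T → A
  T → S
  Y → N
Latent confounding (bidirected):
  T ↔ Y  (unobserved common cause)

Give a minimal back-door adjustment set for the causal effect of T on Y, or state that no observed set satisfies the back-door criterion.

T→Y: no observed back-door set.

desc(T)\{T}={A,D,N,Q,S,Y}; candidates ⊆ {—}.
T↔Y: latent back-door arc(s) into T.
size 0: {}; under {} T still reaches {N,Q,Y} ∋ Y.
T↔Y cannot be blocked by any observed set — no back-door set.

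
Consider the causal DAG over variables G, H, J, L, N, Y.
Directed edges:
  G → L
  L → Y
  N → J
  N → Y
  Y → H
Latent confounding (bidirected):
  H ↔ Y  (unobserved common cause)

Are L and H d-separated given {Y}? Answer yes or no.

Bayes-Ball from L | {Y} reaches {G,H,J,N}.
H ∈ reach(L|{Y}) ⇒ L ⊥̸ H | {Y}.

No — L and H are d-connected given {Y}.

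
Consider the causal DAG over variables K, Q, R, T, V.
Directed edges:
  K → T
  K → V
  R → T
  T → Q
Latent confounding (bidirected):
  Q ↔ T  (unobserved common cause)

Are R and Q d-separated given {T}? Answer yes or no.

No — R and Q are d-connected given {T}.

Bayes-Ball from R | {T} reaches {K,Q,V}.
Q ∈ reach(R|{T}) ⇒ R ⊥̸ Q | {T}.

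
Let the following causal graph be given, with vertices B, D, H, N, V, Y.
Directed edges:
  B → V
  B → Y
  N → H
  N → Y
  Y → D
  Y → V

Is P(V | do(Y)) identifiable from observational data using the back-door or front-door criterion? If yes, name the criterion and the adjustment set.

desc(Y)\{Y}={D,V}; candidates ⊆ {B,H,N}.
size 0: {}; under {} Y still reaches {B,H,N,V} ∋ V.
{B}: Y⊥V given {B} in G with Y→· removed — back-door holds.
P(V|do(Y)) = Σ_{B} P(V|Y,B)·P(B).

P(V|do(Y)): backdoor, adjust for {B}.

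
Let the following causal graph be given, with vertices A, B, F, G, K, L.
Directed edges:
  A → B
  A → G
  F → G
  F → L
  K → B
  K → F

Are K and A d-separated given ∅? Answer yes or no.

Bayes-Ball from K | ∅ reaches {B,F,G,L}.
A ∉ reach(K|∅) ⇒ K ⊥ A | ∅.

Yes — K ⊥ A | ∅.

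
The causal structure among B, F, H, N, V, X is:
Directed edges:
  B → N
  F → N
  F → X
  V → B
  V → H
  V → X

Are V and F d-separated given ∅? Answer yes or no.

Bayes-Ball from V | ∅ reaches {B,H,N,X}.
F ∉ reach(V|∅) ⇒ V ⊥ F | ∅.

Yes — V ⊥ F | ∅.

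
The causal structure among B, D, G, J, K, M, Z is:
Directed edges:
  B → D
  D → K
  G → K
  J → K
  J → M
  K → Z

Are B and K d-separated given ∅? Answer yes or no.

Bayes-Ball from B | ∅ reaches {D,K,Z}.
K ∈ reach(B|∅) ⇒ B ⊥̸ K | ∅.

No — B and K are d-connected given ∅.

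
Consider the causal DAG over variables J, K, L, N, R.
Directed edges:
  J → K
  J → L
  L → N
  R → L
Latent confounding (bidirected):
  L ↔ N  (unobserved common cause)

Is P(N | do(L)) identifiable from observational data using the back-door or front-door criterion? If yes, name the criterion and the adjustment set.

desc(L)\{L}={N}; candidates ⊆ {J,K,R}.
L↔N: latent back-door arc(s) into L.
size 0: {}; under {} L still reaches {J,K,N,R} ∋ N.
size 1: {J}, {K}, {R}; under {J} L still reaches {N,R} ∋ N.
size 2: {J,K}, {J,R}, {K,R}; under {J,K} L still reaches {N,R} ∋ N.
L↔N cannot be blocked by any observed set — no back-door set.
No mediator lies on a directed L→…→N path.
Neither criterion identifies P(N|do(L)) in this graph.

P(N|do(L)): not identifiable (no BD/FD set).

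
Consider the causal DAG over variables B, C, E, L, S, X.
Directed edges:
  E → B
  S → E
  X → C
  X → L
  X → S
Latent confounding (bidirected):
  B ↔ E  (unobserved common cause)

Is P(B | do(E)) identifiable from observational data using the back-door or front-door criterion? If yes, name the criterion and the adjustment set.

desc(E)\{E}={B}; candidates ⊆ {C,L,S,X}.
E↔B: latent back-door arc(s) into E.
size 0: {}; under {} E still reaches {B,C,L,S,X} ∋ B.
size 1: {C}, {L}, {S} …(+1); under {C} E still reaches {B,L,S,X} ∋ B.
size 2: {C,L}, {C,S}, {C,X} …(+3); under {C,L} E still reaches {B,S,X} ∋ B.
E↔B cannot be blocked by any observed set — no back-door set.
No mediator lies on a directed E→…→B path.
Neither criterion identifies P(B|do(E)) in this graph.

P(B|do(E)): not identifiable (no BD/FD set).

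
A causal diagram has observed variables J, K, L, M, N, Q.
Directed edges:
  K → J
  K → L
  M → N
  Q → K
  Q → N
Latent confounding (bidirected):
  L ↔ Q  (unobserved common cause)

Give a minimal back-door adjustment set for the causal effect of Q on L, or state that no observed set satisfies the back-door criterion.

desc(Q)\{Q}={J,K,L,N}; candidates ⊆ {M}.
Q↔L: latent back-door arc(s) into Q.
size 0: {}; under {} Q still reaches {L} ∋ L.
size 1: {M}; under {M} Q still reaches {L} ∋ L.
Q↔L cannot be blocked by any observed set — no back-door set.

Q→L: no observed back-door set.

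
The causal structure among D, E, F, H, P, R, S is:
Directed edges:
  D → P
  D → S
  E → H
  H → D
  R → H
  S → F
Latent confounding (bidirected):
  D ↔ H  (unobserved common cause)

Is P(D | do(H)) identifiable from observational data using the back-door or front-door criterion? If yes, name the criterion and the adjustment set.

desc(H)\{H}={D,F,P,S}; candidates ⊆ {E,R}.
H↔D: latent back-door arc(s) into H.
size 0: {}; under {} H still reaches {D,E,F,P,R,S} ∋ D.
size 1: {E}, {R}; under {E} H still reaches {D,F,P,R,S} ∋ D.
size 2: {E,R}; under {E,R} H still reaches {D,F,P,S} ∋ D.
H↔D cannot be blocked by any observed set — no back-door set.
No mediator lies on a directed H→…→D path.
Neither criterion identifies P(D|do(H)) in this graph.

P(D|do(H)): not identifiable (no BD/FD set).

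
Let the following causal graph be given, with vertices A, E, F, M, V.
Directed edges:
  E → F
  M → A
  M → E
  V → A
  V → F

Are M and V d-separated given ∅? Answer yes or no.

Bayes-Ball from M | ∅ reaches {A,E,F}.
V ∉ reach(M|∅) ⇒ M ⊥ V | ∅.

Yes — M ⊥ V | ∅.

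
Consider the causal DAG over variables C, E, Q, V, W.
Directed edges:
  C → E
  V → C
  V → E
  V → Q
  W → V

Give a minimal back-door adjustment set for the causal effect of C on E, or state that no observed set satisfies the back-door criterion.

desc(C)\{C}={E}; candidates ⊆ {Q,V,W}.
size 0: {}; under {} C still reaches {E,Q,V,W} ∋ E.
{V}: C⊥E given {V} in G with C→· removed — back-door holds.

C→E: minimal back-door set {V}.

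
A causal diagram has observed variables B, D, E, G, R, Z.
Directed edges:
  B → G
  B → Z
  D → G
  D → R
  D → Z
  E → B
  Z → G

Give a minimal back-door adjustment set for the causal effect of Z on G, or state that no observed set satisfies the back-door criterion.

Z→G: minimal back-door set {B, D}.

desc(Z)\{Z}={G}; candidates ⊆ {B,D,E,R}.
size 0: {}; under {} Z still reaches {B,D,E,G,R} ∋ G.
size 1: {B}, {D}, {E} …(+1); under {B} Z still reaches {D,G,R} ∋ G.
{B,D}: Z⊥G given {B,D} in G with Z→· removed — back-door holds.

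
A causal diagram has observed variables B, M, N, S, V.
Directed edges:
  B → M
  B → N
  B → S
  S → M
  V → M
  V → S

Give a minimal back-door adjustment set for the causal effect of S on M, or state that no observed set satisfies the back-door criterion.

desc(S)\{S}={M}; candidates ⊆ {B,N,V}.
size 0: {}; under {} S still reaches {B,M,N,V} ∋ M.
size 1: {B}, {N}, {V}; under {B} S still reaches {M,V} ∋ M.
{B,V}: S⊥M given {B,V} in G with S→· removed — back-door holds.

S→M: minimal back-door set {B, V}.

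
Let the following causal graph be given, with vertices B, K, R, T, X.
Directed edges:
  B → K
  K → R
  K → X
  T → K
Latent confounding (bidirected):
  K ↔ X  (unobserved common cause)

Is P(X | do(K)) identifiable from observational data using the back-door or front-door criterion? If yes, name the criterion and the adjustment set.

desc(K)\{K}={R,X}; candidates ⊆ {B,T}.
K↔X: latent back-door arc(s) into K.
size 0: {}; under {} K still reaches {B,T,X} ∋ X.
size 1: {B}, {T}; under {B} K still reaches {T,X} ∋ X.
size 2: {B,T}; under {B,T} K still reaches {X} ∋ X.
K↔X cannot be blocked by any observed set — no back-door set.
No mediator lies on a directed K→…→X path.
Neither criterion identifies P(X|do(K)) in this graph.

P(X|do(K)): not identifiable (no BD/FD set).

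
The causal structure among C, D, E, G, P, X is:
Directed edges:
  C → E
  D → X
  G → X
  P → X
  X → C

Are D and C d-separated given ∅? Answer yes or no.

No — D and C are d-connected given ∅.

Bayes-Ball from D | ∅ reaches {C,E,X}.
C ∈ reach(D|∅) ⇒ D ⊥̸ C | ∅.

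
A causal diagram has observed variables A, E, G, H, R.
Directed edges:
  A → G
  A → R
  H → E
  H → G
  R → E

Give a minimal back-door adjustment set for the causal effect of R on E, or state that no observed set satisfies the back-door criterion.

R→E: minimal back-door set ∅.

desc(R)\{R}={E}; candidates ⊆ {A,G,H}.
∅: R⊥E given ∅ in G with R→· removed — back-door holds.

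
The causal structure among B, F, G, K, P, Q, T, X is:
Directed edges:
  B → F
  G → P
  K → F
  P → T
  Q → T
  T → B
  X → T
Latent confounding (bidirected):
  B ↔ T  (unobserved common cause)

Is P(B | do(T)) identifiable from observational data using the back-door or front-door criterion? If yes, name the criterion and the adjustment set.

P(B|do(T)): not identifiable (no BD/FD set).

desc(T)\{T}={B,F}; candidates ⊆ {G,K,P,Q,X}.
T↔B: latent back-door arc(s) into T.
size 0: {}; under {} T still reaches {B,F,G,P,Q,X} ∋ B.
size 1: {G}, {K}, {P} …(+2); under {G} T still reaches {B,F,P,Q,X} ∋ B.
size 2: {G,K}, {G,P}, {G,Q} …(+7); under {G,K} T still reaches {B,F,P,Q,X} ∋ B.
T↔B cannot be blocked by any observed set — no back-door set.
No mediator lies on a directed T→…→B path.
Neither criterion identifies P(B|do(T)) in this graph.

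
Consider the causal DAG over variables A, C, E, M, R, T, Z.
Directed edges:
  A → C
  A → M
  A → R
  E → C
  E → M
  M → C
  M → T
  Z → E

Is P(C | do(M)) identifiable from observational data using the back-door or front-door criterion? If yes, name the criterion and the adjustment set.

desc(M)\{M}={C,T}; candidates ⊆ {A,E,R,Z}.
size 0: {}; under {} M still reaches {A,C,E,R,Z} ∋ C.
size 1: {A}, {E}, {R} …(+1); under {A} M still reaches {C,E,Z} ∋ C.
{A,E}: M⊥C given {A,E} in G with M→· removed — back-door holds.
P(C|do(M)) = Σ_{A,E} P(C|M,A,E)·P(A,E).

P(C|do(M)): backdoor, adjust for {A, E}.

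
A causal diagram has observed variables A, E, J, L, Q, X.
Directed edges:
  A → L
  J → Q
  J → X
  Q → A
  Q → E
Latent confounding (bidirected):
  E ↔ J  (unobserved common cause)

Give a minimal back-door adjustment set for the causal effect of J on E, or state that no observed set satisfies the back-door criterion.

J→E: no observed back-door set.

desc(J)\{J}={A,E,L,Q,X}; candidates ⊆ {—}.
J↔E: latent back-door arc(s) into J.
size 0: {}; under {} J still reaches {E} ∋ E.
J↔E cannot be blocked by any observed set — no back-door set.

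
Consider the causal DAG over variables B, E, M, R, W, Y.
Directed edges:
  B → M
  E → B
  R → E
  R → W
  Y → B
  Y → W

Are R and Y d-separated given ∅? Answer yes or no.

Yes — R ⊥ Y | ∅.

Bayes-Ball from R | ∅ reaches {B,E,M,W}.
Y ∉ reach(R|∅) ⇒ R ⊥ Y | ∅.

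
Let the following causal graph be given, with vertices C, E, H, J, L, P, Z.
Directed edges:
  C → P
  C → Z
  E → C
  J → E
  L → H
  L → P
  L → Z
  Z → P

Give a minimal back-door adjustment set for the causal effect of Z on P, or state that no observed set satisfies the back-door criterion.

Z→P: minimal back-door set {C, L}.

desc(Z)\{Z}={P}; candidates ⊆ {C,E,H,J,L}.
size 0: {}; under {} Z still reaches {C,E,H,J,L,P} ∋ P.
size 1: {C}, {E}, {H} …(+2); under {C} Z still reaches {H,L,P} ∋ P.
{C,L}: Z⊥P given {C,L} in G with Z→· removed — back-door holds.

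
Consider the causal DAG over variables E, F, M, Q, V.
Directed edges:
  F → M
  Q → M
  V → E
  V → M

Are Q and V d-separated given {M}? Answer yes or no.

No — Q and V are d-connected given {M}.

Bayes-Ball from Q | {M} reaches {E,F,V}.
V ∈ reach(Q|{M}) ⇒ Q ⊥̸ V | {M}.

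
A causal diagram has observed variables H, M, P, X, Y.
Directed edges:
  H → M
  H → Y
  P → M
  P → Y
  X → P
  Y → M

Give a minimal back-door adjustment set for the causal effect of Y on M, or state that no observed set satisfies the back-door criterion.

Y→M: minimal back-door set {H, P}.

desc(Y)\{Y}={M}; candidates ⊆ {H,P,X}.
size 0: {}; under {} Y still reaches {H,M,P,X} ∋ M.
size 1: {H}, {P}, {X}; under {H} Y still reaches {M,P,X} ∋ M.
{H,P}: Y⊥M given {H,P} in G with Y→· removed — back-door holds.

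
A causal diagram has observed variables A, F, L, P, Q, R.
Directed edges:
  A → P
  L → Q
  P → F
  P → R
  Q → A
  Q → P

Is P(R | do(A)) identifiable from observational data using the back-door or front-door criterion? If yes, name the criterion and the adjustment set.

desc(A)\{A}={F,P,R}; candidates ⊆ {L,Q}.
size 0: {}; under {} A still reaches {F,L,P,Q,R} ∋ R.
{Q}: A⊥R given {Q} in G with A→· removed — back-door holds.
P(R|do(A)) = Σ_{Q} P(R|A,Q)·P(Q).

P(R|do(A)): backdoor, adjust for {Q}.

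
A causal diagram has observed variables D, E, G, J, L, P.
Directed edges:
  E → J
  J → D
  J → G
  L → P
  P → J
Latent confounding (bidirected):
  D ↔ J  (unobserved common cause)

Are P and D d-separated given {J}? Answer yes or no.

Bayes-Ball from P | {J} reaches {D,E,L}.
D ∈ reach(P|{J}) ⇒ P ⊥̸ D | {J}.

No — P and D are d-connected given {J}.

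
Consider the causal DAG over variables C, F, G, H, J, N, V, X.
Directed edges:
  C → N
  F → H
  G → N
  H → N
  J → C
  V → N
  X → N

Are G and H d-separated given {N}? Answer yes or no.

No — G and H are d-connected given {N}.

Bayes-Ball from G | {N} reaches {C,F,H,J,V,X}.
H ∈ reach(G|{N}) ⇒ G ⊥̸ H | {N}.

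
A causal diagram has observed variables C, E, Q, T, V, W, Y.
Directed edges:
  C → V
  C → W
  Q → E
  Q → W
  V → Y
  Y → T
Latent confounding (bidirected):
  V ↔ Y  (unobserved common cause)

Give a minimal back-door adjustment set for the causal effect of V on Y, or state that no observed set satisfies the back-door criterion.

V→Y: no observed back-door set.

desc(V)\{V}={T,Y}; candidates ⊆ {C,E,Q,W}.
V↔Y: latent back-door arc(s) into V.
size 0: {}; under {} V still reaches {C,T,W,Y} ∋ Y.
size 1: {C}, {E}, {Q} …(+1); under {C} V still reaches {T,Y} ∋ Y.
size 2: {C,E}, {C,Q}, {C,W} …(+3); under {C,E} V still reaches {T,Y} ∋ Y.
V↔Y cannot be blocked by any observed set — no back-door set.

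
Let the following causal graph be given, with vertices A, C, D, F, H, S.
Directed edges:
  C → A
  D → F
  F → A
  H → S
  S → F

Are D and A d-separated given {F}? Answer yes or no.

Yes — D ⊥ A | {F}.

Bayes-Ball from D | {F} reaches {H,S}.
A ∉ reach(D|{F}) ⇒ D ⊥ A | {F}.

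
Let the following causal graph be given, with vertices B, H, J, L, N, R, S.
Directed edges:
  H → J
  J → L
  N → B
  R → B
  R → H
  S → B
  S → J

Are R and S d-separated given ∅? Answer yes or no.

Bayes-Ball from R | ∅ reaches {B,H,J,L}.
S ∉ reach(R|∅) ⇒ R ⊥ S | ∅.

Yes — R ⊥ S | ∅.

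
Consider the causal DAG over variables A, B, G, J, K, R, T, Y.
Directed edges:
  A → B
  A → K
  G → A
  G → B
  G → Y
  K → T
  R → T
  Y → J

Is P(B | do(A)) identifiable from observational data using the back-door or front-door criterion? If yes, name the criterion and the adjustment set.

desc(A)\{A}={B,K,T}; candidates ⊆ {G,J,R,Y}.
size 0: {}; under {} A still reaches {B,G,J,Y} ∋ B.
{G}: A⊥B given {G} in G with A→· removed — back-door holds.
P(B|do(A)) = Σ_{G} P(B|A,G)·P(G).

P(B|do(A)): backdoor, adjust for {G}.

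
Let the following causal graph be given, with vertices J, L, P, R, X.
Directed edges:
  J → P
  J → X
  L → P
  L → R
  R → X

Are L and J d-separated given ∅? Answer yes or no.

Bayes-Ball from L | ∅ reaches {P,R,X}.
J ∉ reach(L|∅) ⇒ L ⊥ J | ∅.

Yes — L ⊥ J | ∅.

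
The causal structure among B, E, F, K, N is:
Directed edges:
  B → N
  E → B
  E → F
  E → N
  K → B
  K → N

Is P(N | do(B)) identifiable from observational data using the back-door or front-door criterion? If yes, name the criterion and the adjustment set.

desc(B)\{B}={N}; candidates ⊆ {E,F,K}.
size 0: {}; under {} B still reaches {E,F,K,N} ∋ N.
size 1: {E}, {F}, {K}; under {E} B still reaches {K,N} ∋ N.
{E,K}: B⊥N given {E,K} in G with B→· removed — back-door holds.
P(N|do(B)) = Σ_{E,K} P(N|B,E,K)·P(E,K).

P(N|do(B)): backdoor, adjust for {E, K}.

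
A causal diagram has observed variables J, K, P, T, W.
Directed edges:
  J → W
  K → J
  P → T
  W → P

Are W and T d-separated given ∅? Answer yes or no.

No — W and T are d-connected given ∅.

Bayes-Ball from W | ∅ reaches {J,K,P,T}.
T ∈ reach(W|∅) ⇒ W ⊥̸ T | ∅.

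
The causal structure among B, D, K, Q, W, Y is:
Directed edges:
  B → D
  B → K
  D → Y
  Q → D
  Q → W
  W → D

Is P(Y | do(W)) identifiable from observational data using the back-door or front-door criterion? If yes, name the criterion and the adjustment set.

desc(W)\{W}={D,Y}; candidates ⊆ {B,K,Q}.
size 0: {}; under {} W still reaches {D,Q,Y} ∋ Y.
{Q}: W⊥Y given {Q} in G with W→· removed — back-door holds.
P(Y|do(W)) = Σ_{Q} P(Y|W,Q)·P(Q).

P(Y|do(W)): backdoor, adjust for {Q}.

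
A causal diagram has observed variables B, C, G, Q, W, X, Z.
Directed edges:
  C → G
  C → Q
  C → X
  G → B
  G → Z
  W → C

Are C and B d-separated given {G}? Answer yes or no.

Yes — C ⊥ B | {G}.

Bayes-Ball from C | {G} reaches {Q,W,X}.
B ∉ reach(C|{G}) ⇒ C ⊥ B | {G}.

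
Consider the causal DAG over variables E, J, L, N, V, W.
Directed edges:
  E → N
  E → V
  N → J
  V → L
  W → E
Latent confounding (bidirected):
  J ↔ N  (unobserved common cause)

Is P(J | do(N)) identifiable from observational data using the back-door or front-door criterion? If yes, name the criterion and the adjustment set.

desc(N)\{N}={J}; candidates ⊆ {E,L,V,W}.
N↔J: latent back-door arc(s) into N.
size 0: {}; under {} N still reaches {E,J,L,V,W} ∋ J.
size 1: {E}, {L}, {V} …(+1); under {E} N still reaches {J} ∋ J.
size 2: {E,L}, {E,V}, {E,W} …(+3); under {E,L} N still reaches {J} ∋ J.
N↔J cannot be blocked by any observed set — no back-door set.
No mediator lies on a directed N→…→J path.
Neither criterion identifies P(J|do(N)) in this graph.

P(J|do(N)): not identifiable (no BD/FD set).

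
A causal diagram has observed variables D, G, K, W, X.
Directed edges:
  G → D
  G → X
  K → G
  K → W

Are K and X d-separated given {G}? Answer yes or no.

Bayes-Ball from K | {G} reaches {W}.
X ∉ reach(K|{G}) ⇒ K ⊥ X | {G}.

Yes — K ⊥ X | {G}.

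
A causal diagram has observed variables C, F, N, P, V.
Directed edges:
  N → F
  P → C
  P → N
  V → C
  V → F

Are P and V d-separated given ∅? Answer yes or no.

Bayes-Ball from P | ∅ reaches {C,F,N}.
V ∉ reach(P|∅) ⇒ P ⊥ V | ∅.

Yes — P ⊥ V | ∅.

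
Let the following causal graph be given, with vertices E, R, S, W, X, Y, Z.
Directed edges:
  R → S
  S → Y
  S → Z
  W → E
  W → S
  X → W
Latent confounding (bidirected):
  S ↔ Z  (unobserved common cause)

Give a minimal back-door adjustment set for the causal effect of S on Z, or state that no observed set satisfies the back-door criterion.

S→Z: no observed back-door set.

desc(S)\{S}={Y,Z}; candidates ⊆ {E,R,W,X}.
S↔Z: latent back-door arc(s) into S.
size 0: {}; under {} S still reaches {E,R,W,X,Z} ∋ Z.
size 1: {E}, {R}, {W} …(+1); under {E} S still reaches {R,W,X,Z} ∋ Z.
size 2: {E,R}, {E,W}, {E,X} …(+3); under {E,R} S still reaches {W,X,Z} ∋ Z.
S↔Z cannot be blocked by any observed set — no back-door set.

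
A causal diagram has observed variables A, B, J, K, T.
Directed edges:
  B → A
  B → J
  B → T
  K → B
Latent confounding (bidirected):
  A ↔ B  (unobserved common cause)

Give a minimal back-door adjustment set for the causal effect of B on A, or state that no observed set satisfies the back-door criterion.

desc(B)\{B}={A,J,T}; candidates ⊆ {K}.
B↔A: latent back-door arc(s) into B.
size 0: {}; under {} B still reaches {A,K} ∋ A.
size 1: {K}; under {K} B still reaches {A} ∋ A.
B↔A cannot be blocked by any observed set — no back-door set.

B→A: no observed back-door set.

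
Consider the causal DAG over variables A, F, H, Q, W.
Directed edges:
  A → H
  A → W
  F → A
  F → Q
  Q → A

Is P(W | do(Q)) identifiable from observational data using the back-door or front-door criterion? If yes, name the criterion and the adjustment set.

desc(Q)\{Q}={A,H,W}; candidates ⊆ {F}.
size 0: {}; under {} Q still reaches {A,F,H,W} ∋ W.
{F}: Q⊥W given {F} in G with Q→· removed — back-door holds.
P(W|do(Q)) = Σ_{F} P(W|Q,F)·P(F).

P(W|do(Q)): backdoor, adjust for {F}.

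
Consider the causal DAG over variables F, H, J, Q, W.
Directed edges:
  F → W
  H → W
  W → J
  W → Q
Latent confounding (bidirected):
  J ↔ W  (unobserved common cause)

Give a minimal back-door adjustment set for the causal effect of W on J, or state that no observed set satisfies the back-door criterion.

W→J: no observed back-door set.

desc(W)\{W}={J,Q}; candidates ⊆ {F,H}.
W↔J: latent back-door arc(s) into W.
size 0: {}; under {} W still reaches {F,H,J} ∋ J.
size 1: {F}, {H}; under {F} W still reaches {H,J} ∋ J.
size 2: {F,H}; under {F,H} W still reaches {J} ∋ J.
W↔J cannot be blocked by any observed set — no back-door set.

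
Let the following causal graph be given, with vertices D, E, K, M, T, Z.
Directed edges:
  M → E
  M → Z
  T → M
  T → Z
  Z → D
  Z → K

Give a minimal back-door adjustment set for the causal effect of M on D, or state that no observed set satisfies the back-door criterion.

M→D: minimal back-door set {T}.

desc(M)\{M}={D,E,K,Z}; candidates ⊆ {T}.
size 0: {}; under {} M still reaches {D,K,T,Z} ∋ D.
{T}: M⊥D given {T} in G with M→· removed — back-door holds.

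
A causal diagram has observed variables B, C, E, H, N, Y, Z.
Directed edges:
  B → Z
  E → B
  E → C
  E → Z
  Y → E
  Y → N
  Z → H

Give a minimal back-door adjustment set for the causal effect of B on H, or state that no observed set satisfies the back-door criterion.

B→H: minimal back-door set {E}.

desc(B)\{B}={H,Z}; candidates ⊆ {C,E,N,Y}.
size 0: {}; under {} B still reaches {C,E,H,N,Y,Z} ∋ H.
{E}: B⊥H given {E} in G with B→· removed — back-door holds.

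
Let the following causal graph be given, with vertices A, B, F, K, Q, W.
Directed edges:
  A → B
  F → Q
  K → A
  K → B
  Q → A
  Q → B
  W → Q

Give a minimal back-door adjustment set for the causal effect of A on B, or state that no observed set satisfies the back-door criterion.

desc(A)\{A}={B}; candidates ⊆ {F,K,Q,W}.
size 0: {}; under {} A still reaches {B,F,K,Q,W} ∋ B.
size 1: {F}, {K}, {Q} …(+1); under {F} A still reaches {B,K,Q,W} ∋ B.
{K,Q}: A⊥B given {K,Q} in G with A→· removed — back-door holds.

A→B: minimal back-door set {K, Q}.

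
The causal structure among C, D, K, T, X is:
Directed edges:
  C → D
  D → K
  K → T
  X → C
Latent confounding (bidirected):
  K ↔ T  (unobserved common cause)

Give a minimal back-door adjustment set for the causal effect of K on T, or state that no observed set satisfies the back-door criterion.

K→T: no observed back-door set.

desc(K)\{K}={T}; candidates ⊆ {C,D,X}.
K↔T: latent back-door arc(s) into K.
size 0: {}; under {} K still reaches {C,D,T,X} ∋ T.
size 1: {C}, {D}, {X}; under {C} K still reaches {D,T} ∋ T.
size 2: {C,D}, {C,X}, {D,X}; under {C,D} K still reaches {T} ∋ T.
K↔T cannot be blocked by any observed set — no back-door set.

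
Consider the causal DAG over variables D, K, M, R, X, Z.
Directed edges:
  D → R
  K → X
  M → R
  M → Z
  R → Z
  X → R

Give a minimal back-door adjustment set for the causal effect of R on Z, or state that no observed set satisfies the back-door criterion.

desc(R)\{R}={Z}; candidates ⊆ {D,K,M,X}.
size 0: {}; under {} R still reaches {D,K,M,X,Z} ∋ Z.
{M}: R⊥Z given {M} in G with R→· removed — back-door holds.

R→Z: minimal back-door set {M}.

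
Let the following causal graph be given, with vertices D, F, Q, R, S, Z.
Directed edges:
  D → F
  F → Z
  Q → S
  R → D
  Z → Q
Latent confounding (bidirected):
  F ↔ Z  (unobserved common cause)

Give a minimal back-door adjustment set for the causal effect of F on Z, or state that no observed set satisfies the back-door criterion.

F→Z: no observed back-door set.

desc(F)\{F}={Q,S,Z}; candidates ⊆ {D,R}.
F↔Z: latent back-door arc(s) into F.
size 0: {}; under {} F still reaches {D,Q,R,S,Z} ∋ Z.
size 1: {D}, {R}; under {D} F still reaches {Q,S,Z} ∋ Z.
size 2: {D,R}; under {D,R} F still reaches {Q,S,Z} ∋ Z.
F↔Z cannot be blocked by any observed set — no back-door set.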